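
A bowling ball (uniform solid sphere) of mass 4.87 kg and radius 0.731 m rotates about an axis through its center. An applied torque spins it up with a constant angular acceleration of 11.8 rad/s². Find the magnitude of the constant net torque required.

I = (2/5)MR² = (2/5)(4.87)(0.731)² = 1.041 kg·m².
τ = Iα = (1.041)(11.80) = 12.28 N·m.

τ ≈ 12.3 N·m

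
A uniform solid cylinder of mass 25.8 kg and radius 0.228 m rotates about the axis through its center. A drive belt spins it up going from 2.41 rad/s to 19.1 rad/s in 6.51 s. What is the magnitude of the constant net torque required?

I = ½MR² = (1/2)(25.8)(0.228)² = 0.6706 kg·m².
α = Δω/Δt = (19.1 − 2.41)/6.51 = 2.564 rad/s².
τ = Iα = (0.6706)(2.564) = 1.719 N·m.

τ ≈ 1.72 N·m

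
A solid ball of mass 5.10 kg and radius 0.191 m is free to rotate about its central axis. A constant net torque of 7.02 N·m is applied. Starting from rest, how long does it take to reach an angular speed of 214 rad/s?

I = (2/5)MR² = (2/5)(5.10)(0.191)² = 0.07442 kg·m².
α = τ/I = 7.02/0.07442 = 94.33 rad/s².
ω = αt ⇒ t = ω/α = 214/94.33 = 2.269 s.

t ≈ 2.27 s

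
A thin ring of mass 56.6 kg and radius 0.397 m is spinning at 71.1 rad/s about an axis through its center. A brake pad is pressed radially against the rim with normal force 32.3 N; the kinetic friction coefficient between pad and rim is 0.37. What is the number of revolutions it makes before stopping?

I = MR² = (56.6)(0.397)² = 8.921 kg·m².
Friction force f = μN = (0.37)(32.3) = 11.95 N at the rim; torque magnitude τ = fR = 4.745 N·m, opposing ω.
|α| = τ/I = 4.745/8.921 = 0.5319 rad/s² (deceleration).
ω² = ω₀² − 2|α|θ with ω = 0 ⇒ θ = ω₀²/(2|α|) = 4752 rad = 756.4 rev.

≈ 756 revolutions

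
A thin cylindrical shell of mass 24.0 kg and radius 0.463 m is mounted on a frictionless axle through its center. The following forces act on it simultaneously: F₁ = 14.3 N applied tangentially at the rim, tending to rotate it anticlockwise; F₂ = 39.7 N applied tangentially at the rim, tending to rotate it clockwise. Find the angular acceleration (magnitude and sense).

α ≈ 2.29 rad/s², clockwise

I = MR² = (24.0)(0.463)² = 5.145 kg·m².
Taking anticlockwise as positive: τ₁ = +(14.3)(0.463) = +6.621 N·m; τ₂ = −(39.7)(0.463) = −18.38 N·m.
Net torque τ = -11.76 N·m.
α = τ/I = -11.76/5.145 = -2.286 rad/s².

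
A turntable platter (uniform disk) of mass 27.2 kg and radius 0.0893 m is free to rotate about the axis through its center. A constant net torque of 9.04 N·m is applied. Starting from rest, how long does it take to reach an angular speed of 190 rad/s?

I = ½MR² = (1/2)(27.2)(0.0893)² = 0.1085 kg·m².
α = τ/I = 9.04/0.1085 = 83.35 rad/s².
ω = αt ⇒ t = ω/α = 190/83.35 = 2.279 s.

t ≈ 2.28 s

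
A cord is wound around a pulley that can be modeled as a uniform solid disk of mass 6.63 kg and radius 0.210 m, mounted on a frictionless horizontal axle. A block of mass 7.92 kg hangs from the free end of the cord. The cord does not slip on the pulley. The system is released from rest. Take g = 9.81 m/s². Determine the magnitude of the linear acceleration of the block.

I = ½MR² = (1/2)(6.63)(0.210)² = 0.1462 kg·m².
Block: mg − T = ma. Pulley: TR = Iα. No-slip: a = αR, so T = (I/R²)a = 3.315·a.
Then mg = (m + 3.315)a, so a = (7.92)(9.81)/(7.92 + 3.315) = 6.915 m/s².

a ≈ 6.92 m/s²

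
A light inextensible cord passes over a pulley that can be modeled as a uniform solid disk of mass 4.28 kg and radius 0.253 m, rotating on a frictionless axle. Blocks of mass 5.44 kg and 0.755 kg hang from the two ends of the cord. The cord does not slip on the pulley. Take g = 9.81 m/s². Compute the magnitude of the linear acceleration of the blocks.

a ≈ 5.51 m/s²

I = ½MR² = (1/2)(4.28)(0.253)² = 0.1370 kg·m².
Heavier block: m₁g − T₁ = m₁a. Lighter block: T₂ − m₂g = m₂a.
Pulley: (T₁ − T₂)R = Iα = I(a/R), so T₁ − T₂ = (I/R²)a = (1/2)M_p a = 2.140·a.
Adding the three: (m₁ − m₂)g = (m₁ + m₂ + 2.140)a, so a = (5.44 − 0.755)(9.81)/(5.44 + 0.755 + 2.140) = 5.514 m/s².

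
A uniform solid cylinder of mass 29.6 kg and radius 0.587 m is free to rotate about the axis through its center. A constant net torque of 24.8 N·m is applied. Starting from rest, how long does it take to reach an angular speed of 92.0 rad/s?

I = ½MR² = (1/2)(29.6)(0.587)² = 5.100 kg·m².
α = τ/I = 24.8/5.100 = 4.863 rad/s².
ω = αt ⇒ t = ω/α = 92.0/4.863 = 18.92 s.

t ≈ 18.9 s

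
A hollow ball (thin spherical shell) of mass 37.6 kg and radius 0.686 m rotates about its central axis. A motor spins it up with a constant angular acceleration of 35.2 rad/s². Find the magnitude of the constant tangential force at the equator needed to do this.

F ≈ 605 N

I = (2/3)MR² = (2/3)(37.6)(0.686)² = 11.80 kg·m².
The required torque is τ = Iα = (11.80)(35.20) = 415.2 N·m.
A tangential force at the equator gives τ = FR, so F = τ/R = 415.2/0.686 = 605.3 N.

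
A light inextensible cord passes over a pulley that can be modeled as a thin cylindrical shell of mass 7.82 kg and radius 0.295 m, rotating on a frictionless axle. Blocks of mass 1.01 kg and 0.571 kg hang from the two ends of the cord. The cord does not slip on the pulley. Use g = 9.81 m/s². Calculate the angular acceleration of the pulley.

α ≈ 1.55 rad/s²

I = MR² = (7.82)(0.295)² = 0.6805 kg·m².
Heavier block: m₁g − T₁ = m₁a. Lighter block: T₂ − m₂g = m₂a.
Pulley: (T₁ − T₂)R = Iα = I(a/R), so T₁ − T₂ = (I/R²)a = 1·M_p a = 7.820·a.
Adding the three: (m₁ − m₂)g = (m₁ + m₂ + 7.820)a, so a = (1.01 − 0.571)(9.81)/(1.01 + 0.571 + 7.820) = 0.4581 m/s².
α = a/R = 0.4581/0.295 = 1.553 rad/s².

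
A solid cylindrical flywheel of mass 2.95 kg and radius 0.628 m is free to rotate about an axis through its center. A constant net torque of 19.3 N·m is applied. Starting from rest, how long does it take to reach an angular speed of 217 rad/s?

t ≈ 6.54 s

I = ½MR² = (1/2)(2.95)(0.628)² = 0.5817 kg·m².
α = τ/I = 19.3/0.5817 = 33.18 rad/s².
ω = αt ⇒ t = ω/α = 217/33.18 = 6.541 s.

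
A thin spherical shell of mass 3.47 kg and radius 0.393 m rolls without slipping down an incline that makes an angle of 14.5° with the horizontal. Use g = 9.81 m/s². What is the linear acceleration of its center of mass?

Translation along the incline: Mg sinθ − f = Ma.
Rotation about the center: fR = Iα with I = (2/3)MR². No-slip gives a = αR, so f = (I/R²)a = (2/3)M a.
Substituting: Mg sinθ = (1 + 0.6667)Ma, so a = g sinθ/(1 + 0.6667) = (9.81) sin 14.5° / 1.667 = 1.474 m/s².

a ≈ 1.47 m/s²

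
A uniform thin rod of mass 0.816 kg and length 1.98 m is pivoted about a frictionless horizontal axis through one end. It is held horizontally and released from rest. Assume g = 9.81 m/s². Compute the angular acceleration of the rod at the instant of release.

α ≈ 7.43 rad/s²

About the pivot, I = (1/3)ML² = (1/3)(0.816)(1.98)² = 1.066 kg·m².
The weight acts at the center, a distance L/2 = 0.9900 m from the pivot; τ = Mg(L/2) = 7.925 N·m.
α = τ/I = 7.925/1.066 = 7.432 rad/s².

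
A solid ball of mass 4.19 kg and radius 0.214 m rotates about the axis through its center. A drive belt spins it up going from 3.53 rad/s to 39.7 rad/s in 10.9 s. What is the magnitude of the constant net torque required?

I = (2/5)MR² = (2/5)(4.19)(0.214)² = 0.07675 kg·m².
α = Δω/Δt = (39.7 − 3.53)/10.9 = 3.318 rad/s².
τ = Iα = (0.07675)(3.318) = 0.2547 N·m.

τ ≈ 0.255 N·m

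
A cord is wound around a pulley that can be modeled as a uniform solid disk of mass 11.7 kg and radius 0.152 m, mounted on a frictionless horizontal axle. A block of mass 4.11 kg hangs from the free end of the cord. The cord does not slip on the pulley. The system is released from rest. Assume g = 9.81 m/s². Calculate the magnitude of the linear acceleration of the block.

a ≈ 4.05 m/s²

I = ½MR² = (1/2)(11.7)(0.152)² = 0.1352 kg·m².
Block: mg − T = ma. Pulley: TR = Iα. No-slip: a = αR, so T = (I/R²)a = 5.850·a.
Then mg = (m + 5.850)a, so a = (4.11)(9.81)/(4.11 + 5.850) = 4.048 m/s².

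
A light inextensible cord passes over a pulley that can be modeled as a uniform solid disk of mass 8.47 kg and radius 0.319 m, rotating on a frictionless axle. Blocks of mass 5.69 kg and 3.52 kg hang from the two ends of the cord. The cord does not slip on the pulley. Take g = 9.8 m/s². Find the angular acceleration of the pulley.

I = ½MR² = (1/2)(8.47)(0.319)² = 0.4310 kg·m².
Heavier block: m₁g − T₁ = m₁a. Lighter block: T₂ − m₂g = m₂a.
Pulley: (T₁ − T₂)R = Iα = I(a/R), so T₁ − T₂ = (I/R²)a = (1/2)M_p a = 4.235·a.
Adding the three: (m₁ − m₂)g = (m₁ + m₂ + 4.235)a, so a = (5.69 − 3.52)(9.8)/(5.69 + 3.52 + 4.235) = 1.582 m/s².
α = a/R = 1.582/0.319 = 4.958 rad/s².

α ≈ 4.96 rad/s²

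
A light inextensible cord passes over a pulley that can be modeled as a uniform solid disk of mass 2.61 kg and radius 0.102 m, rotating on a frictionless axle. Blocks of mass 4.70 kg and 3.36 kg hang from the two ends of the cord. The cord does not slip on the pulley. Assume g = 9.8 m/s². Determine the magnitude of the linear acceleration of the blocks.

a ≈ 1.40 m/s²

I = ½MR² = (1/2)(2.61)(0.102)² = 0.01358 kg·m².
Heavier block: m₁g − T₁ = m₁a. Lighter block: T₂ − m₂g = m₂a.
Pulley: (T₁ − T₂)R = Iα = I(a/R), so T₁ − T₂ = (I/R²)a = (1/2)M_p a = 1.305·a.
Adding the three: (m₁ − m₂)g = (m₁ + m₂ + 1.305)a, so a = (4.70 − 3.36)(9.8)/(4.70 + 3.36 + 1.305) = 1.402 m/s².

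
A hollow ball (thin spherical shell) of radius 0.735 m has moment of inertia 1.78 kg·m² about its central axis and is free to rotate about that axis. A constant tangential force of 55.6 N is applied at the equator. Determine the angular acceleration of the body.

α ≈ 23.0 rad/s²

τ = F R = (55.6)(0.735) = 40.87 N·m.
From τ = Iα: α = 40.87/1.780 = 22.96 rad/s².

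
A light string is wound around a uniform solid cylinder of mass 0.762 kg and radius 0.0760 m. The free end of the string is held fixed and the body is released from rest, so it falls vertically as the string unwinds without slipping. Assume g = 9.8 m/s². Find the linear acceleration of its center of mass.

a ≈ 6.53 m/s²

Translation: Mg − T = Ma. Rotation about the center: TR = Iα with I = ½MR².
With a = αR: T = (I/R²)a = (1/2)M a, so Mg = (1 + 0.5000)Ma.
a = g/(1 + 0.5000) = 9.8/1.500 = 6.533 m/s².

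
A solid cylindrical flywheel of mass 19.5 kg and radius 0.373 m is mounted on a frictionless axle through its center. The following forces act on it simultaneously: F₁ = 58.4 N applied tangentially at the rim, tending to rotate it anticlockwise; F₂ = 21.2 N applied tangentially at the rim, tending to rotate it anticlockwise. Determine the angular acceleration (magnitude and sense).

I = ½MR² = (1/2)(19.5)(0.373)² = 1.357 kg·m².
Taking anticlockwise as positive: τ₁ = +(58.4)(0.373) = +21.78 N·m; τ₂ = +(21.2)(0.373) = +7.908 N·m.
Net torque τ = 29.69 N·m.
α = τ/I = 29.69/1.357 = 21.89 rad/s².

α ≈ 21.9 rad/s², anticlockwise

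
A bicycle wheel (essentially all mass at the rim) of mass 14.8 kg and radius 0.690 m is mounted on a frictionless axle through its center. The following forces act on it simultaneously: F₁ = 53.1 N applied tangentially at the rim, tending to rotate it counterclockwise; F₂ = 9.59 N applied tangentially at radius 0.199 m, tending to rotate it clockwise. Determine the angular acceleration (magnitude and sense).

α ≈ 4.93 rad/s², counterclockwise

I = MR² = (14.8)(0.690)² = 7.046 kg·m².
Taking counterclockwise as positive: τ₁ = +(53.1)(0.690) = +36.64 N·m; τ₂ = −(9.59)(0.199) = −1.908 N·m.
Net torque τ = 34.73 N·m.
α = τ/I = 34.73/7.046 = 4.929 rad/s².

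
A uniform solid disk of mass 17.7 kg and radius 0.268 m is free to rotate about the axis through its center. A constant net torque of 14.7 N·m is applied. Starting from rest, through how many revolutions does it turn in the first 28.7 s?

I = ½MR² = (1/2)(17.7)(0.268)² = 0.6356 kg·m².
α = τ/I = 14.7/0.6356 = 23.13 rad/s².
θ = ½αt² = ½(23.13)(28.7)² = 9524 rad.
Revolutions = θ/(2π) = 1516.

≈ 1520 revolutions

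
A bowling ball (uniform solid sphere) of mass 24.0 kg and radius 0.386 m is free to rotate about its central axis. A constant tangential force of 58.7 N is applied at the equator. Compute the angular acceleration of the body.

I = (2/5)MR² = (2/5)(24.0)(0.386)² = 1.430 kg·m².
τ = F R = (58.7)(0.386) = 22.66 N·m.
From τ = Iα: α = 22.66/1.430 = 15.84 rad/s².

α ≈ 15.8 rad/s²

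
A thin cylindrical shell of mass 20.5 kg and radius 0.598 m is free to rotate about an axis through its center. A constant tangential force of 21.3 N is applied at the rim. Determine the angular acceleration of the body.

I = MR² = (20.5)(0.598)² = 7.331 kg·m².
τ = F R = (21.3)(0.598) = 12.74 N·m.
From τ = Iα: α = 12.74/7.331 = 1.737 rad/s².

α ≈ 1.74 rad/s²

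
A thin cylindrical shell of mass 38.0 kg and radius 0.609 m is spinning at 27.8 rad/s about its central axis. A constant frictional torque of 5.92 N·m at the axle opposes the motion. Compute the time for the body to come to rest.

I = MR² = (38.0)(0.609)² = 14.09 kg·m².
The net torque has magnitude 5.92 N·m, opposing ω.
|α| = τ/I = 5.920/14.09 = 0.4201 rad/s² (deceleration).
0 = ω₀ − |α|t ⇒ t = ω₀/|α| = 27.8/0.4201 = 66.18 s.

t ≈ 66.2 s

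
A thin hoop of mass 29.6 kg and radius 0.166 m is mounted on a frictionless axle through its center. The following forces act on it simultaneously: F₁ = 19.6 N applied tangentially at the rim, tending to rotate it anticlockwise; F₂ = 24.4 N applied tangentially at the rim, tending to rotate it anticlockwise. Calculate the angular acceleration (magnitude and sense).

α ≈ 8.95 rad/s², anticlockwise

I = MR² = (29.6)(0.166)² = 0.8157 kg·m².
Taking anticlockwise as positive: τ₁ = +(19.6)(0.166) = +3.254 N·m; τ₂ = +(24.4)(0.166) = +4.050 N·m.
Net torque τ = 7.304 N·m.
α = τ/I = 7.304/0.8157 = 8.955 rad/s².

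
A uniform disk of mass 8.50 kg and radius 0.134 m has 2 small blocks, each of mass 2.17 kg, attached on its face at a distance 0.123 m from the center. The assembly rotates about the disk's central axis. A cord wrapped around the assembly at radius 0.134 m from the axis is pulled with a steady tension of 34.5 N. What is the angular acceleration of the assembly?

α ≈ 32.6 rad/s²

I_disk = ½MR² = ½(8.50)(0.134)² = 0.07631 kg·m².
I_blocks = 2·m·r² = 2(2.17)(0.123)² = 0.06566 kg·m².
Total I = 0.1420 kg·m².
τ = F r = (34.5)(0.134) = 4.623 N·m.
α = τ/I = 4.623/0.1420 = 32.56 rad/s².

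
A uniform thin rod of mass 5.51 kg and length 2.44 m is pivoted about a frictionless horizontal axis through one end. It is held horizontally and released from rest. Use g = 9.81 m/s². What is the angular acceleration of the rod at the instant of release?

About the pivot, I = (1/3)ML² = (1/3)(5.51)(2.44)² = 10.93 kg·m².
The weight acts at the center, a distance L/2 = 1.220 m from the pivot; τ = Mg(L/2) = 65.94 N·m.
α = τ/I = 65.94/10.93 = 6.031 rad/s².

α ≈ 6.03 rad/s²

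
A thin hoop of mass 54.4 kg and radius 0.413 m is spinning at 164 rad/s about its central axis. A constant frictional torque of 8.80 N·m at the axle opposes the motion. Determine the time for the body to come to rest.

t ≈ 173 s

I = MR² = (54.4)(0.413)² = 9.279 kg·m².
The net torque has magnitude 8.80 N·m, opposing ω.
|α| = τ/I = 8.800/9.279 = 0.9484 rad/s² (deceleration).
0 = ω₀ − |α|t ⇒ t = ω₀/|α| = 164/0.9484 = 172.9 s.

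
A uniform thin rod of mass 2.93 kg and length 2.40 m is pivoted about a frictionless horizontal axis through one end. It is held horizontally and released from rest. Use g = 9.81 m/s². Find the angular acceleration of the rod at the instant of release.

About the pivot, I = (1/3)ML² = (1/3)(2.93)(2.40)² = 5.626 kg·m².
The weight acts at the center, a distance L/2 = 1.200 m from the pivot; τ = Mg(L/2) = 34.49 N·m.
α = τ/I = 34.49/5.626 = 6.131 rad/s².

α ≈ 6.13 rad/s²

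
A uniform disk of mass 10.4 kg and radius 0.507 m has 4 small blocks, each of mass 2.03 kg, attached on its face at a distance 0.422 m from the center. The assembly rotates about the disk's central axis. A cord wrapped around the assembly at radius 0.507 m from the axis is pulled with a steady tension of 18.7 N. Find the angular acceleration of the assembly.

α ≈ 3.41 rad/s²

I_disk = ½MR² = ½(10.4)(0.507)² = 1.337 kg·m².
I_blocks = 4·m·r² = 4(2.03)(0.422)² = 1.446 kg·m².
Total I = 2.783 kg·m².
τ = F r = (18.7)(0.507) = 9.481 N·m.
α = τ/I = 9.481/2.783 = 3.407 rad/s².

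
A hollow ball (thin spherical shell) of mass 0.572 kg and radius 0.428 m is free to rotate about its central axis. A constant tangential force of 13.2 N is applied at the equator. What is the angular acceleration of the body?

I = (2/3)MR² = (2/3)(0.572)(0.428)² = 0.06985 kg·m².
τ = F R = (13.2)(0.428) = 5.650 N·m.
Newton's second law for rotation, τ = Iα, gives α = τ/I = 5.650/0.06985 = 80.88 rad/s².

α ≈ 80.9 rad/s²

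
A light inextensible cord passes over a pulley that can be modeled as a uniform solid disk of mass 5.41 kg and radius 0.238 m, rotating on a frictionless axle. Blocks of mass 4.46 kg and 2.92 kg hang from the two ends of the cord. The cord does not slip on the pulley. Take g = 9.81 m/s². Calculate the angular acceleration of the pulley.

I = ½MR² = (1/2)(5.41)(0.238)² = 0.1532 kg·m².
Heavier block: m₁g − T₁ = m₁a. Lighter block: T₂ − m₂g = m₂a.
Pulley: (T₁ − T₂)R = Iα = I(a/R), so T₁ − T₂ = (I/R²)a = (1/2)M_p a = 2.705·a.
Adding the three: (m₁ − m₂)g = (m₁ + m₂ + 2.705)a, so a = (4.46 − 2.92)(9.81)/(4.46 + 2.92 + 2.705) = 1.498 m/s².
α = a/R = 1.498/0.238 = 6.294 rad/s².

α ≈ 6.29 rad/s²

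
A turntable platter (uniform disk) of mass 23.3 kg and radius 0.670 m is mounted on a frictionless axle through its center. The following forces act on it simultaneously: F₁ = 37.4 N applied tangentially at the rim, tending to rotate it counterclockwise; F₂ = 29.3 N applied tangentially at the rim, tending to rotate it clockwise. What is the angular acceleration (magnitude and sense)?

α ≈ 1.04 rad/s², counterclockwise

I = ½MR² = (1/2)(23.3)(0.670)² = 5.230 kg·m².
Taking counterclockwise as positive: τ₁ = +(37.4)(0.670) = +25.06 N·m; τ₂ = −(29.3)(0.670) = −19.63 N·m.
Net torque τ = 5.427 N·m.
α = τ/I = 5.427/5.230 = 1.038 rad/s².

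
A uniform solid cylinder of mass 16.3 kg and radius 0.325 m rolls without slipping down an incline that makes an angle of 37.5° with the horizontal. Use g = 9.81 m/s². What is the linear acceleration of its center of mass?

a ≈ 3.98 m/s²

Translation along the incline: Mg sinθ − f = Ma.
Rotation about the center: fR = Iα with I = ½MR². No-slip gives a = αR, so f = (I/R²)a = (1/2)M a.
Substituting: Mg sinθ = (1 + 0.5000)Ma, so a = g sinθ/(1 + 0.5000) = (9.81) sin 37.5° / 1.500 = 3.981 m/s².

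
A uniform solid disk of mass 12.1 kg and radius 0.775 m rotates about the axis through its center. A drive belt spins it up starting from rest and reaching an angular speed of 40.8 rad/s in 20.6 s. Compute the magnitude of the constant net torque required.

I = ½MR² = (1/2)(12.1)(0.775)² = 3.634 kg·m².
α = Δω/Δt = (40.8 − 0)/20.6 = 1.981 rad/s².
τ = Iα = (3.634)(1.981) = 7.197 N·m.

τ ≈ 7.20 N·m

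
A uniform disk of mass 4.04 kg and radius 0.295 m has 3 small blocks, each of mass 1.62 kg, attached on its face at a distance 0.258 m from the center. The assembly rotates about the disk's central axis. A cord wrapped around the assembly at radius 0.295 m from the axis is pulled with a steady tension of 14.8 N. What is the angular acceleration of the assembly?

α ≈ 8.74 rad/s²

I_disk = ½MR² = ½(4.04)(0.295)² = 0.1758 kg·m².
I_blocks = 3·m·r² = 3(1.62)(0.258)² = 0.3235 kg·m².
Total I = 0.4993 kg·m².
τ = F r = (14.8)(0.295) = 4.366 N·m.
α = τ/I = 4.366/0.4993 = 8.744 rad/s².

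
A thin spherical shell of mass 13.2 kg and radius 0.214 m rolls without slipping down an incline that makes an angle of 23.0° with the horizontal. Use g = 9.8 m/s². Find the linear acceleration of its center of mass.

a ≈ 2.30 m/s²

Translation along the incline: Mg sinθ − f = Ma.
Rotation about the center: fR = Iα with I = (2/3)MR². No-slip gives a = αR, so f = (I/R²)a = (2/3)M a.
Substituting: Mg sinθ = (1 + 0.6667)Ma, so a = g sinθ/(1 + 0.6667) = (9.8) sin 23.0° / 1.667 = 2.297 m/s².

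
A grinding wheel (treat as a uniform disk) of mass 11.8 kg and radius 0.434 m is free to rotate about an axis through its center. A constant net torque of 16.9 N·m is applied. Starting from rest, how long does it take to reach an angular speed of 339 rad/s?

I = ½MR² = (1/2)(11.8)(0.434)² = 1.111 kg·m².
α = τ/I = 16.9/1.111 = 15.21 rad/s².
ω = αt ⇒ t = ω/α = 339/15.21 = 22.29 s.

t ≈ 22.3 s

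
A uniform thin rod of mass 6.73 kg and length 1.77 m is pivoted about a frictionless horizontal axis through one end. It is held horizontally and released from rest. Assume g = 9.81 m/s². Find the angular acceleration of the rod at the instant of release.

About the pivot, I = (1/3)ML² = (1/3)(6.73)(1.77)² = 7.028 kg·m².
The weight acts at the center, a distance L/2 = 0.8850 m from the pivot; τ = Mg(L/2) = 58.43 N·m.
α = τ/I = 58.43/7.028 = 8.314 rad/s².
(Equivalently α = (3g/(2L)) = 8.314 rad/s².)

α ≈ 8.31 rad/s²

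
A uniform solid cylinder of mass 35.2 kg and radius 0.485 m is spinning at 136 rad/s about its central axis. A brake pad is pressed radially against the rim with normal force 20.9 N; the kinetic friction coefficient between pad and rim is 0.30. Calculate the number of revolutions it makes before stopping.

I = ½MR² = (1/2)(35.2)(0.485)² = 4.140 kg·m².
Friction force f = μN = (0.30)(20.9) = 6.270 N at the rim; torque magnitude τ = fR = 3.041 N·m, opposing ω.
|α| = τ/I = 3.041/4.140 = 0.7345 rad/s² (deceleration).
ω² = ω₀² − 2|α|θ with ω = 0 ⇒ θ = ω₀²/(2|α|) = 12590 rad = 2004 rev.

≈ 2000 revolutions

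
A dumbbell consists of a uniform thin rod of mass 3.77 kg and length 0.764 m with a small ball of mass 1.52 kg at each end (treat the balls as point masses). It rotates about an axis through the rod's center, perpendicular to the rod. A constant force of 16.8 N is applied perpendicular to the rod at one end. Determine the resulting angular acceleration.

I_rod = (1/12)ML² = (1/12)(3.77)(0.764)² = 0.1834 kg·m².
I_balls = 2·m·(L/2)² = 2(1.52)(0.3820)² = 0.4436 kg·m².
Total I = 0.6270 kg·m².
τ = F·(L/2) = (16.8)(0.382) = 6.418 N·m.
α = τ/I = 6.418/0.6270 = 10.24 rad/s².

α ≈ 10.2 rad/s²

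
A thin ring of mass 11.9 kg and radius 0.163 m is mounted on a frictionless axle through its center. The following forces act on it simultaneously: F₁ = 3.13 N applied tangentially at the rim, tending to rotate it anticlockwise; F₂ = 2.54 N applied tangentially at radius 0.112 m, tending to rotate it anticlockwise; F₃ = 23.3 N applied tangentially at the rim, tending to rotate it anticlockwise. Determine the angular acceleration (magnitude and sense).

I = MR² = (11.9)(0.163)² = 0.3162 kg·m².
Taking anticlockwise as positive: τ₁ = +(3.13)(0.163) = +0.5102 N·m; τ₂ = +(2.54)(0.112) = +0.2845 N·m; τ₃ = +(23.3)(0.163) = +3.798 N·m.
Net torque τ = 4.593 N·m.
α = τ/I = 4.593/0.3162 = 14.53 rad/s².

α ≈ 14.5 rad/s², anticlockwise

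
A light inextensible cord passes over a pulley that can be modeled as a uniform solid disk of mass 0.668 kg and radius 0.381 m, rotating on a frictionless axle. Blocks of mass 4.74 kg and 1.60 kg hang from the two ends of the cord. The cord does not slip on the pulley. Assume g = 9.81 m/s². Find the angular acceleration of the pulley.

α ≈ 12.1 rad/s²

I = ½MR² = (1/2)(0.668)(0.381)² = 0.04848 kg·m².
Heavier block: m₁g − T₁ = m₁a. Lighter block: T₂ − m₂g = m₂a.
Pulley: (T₁ − T₂)R = Iα = I(a/R), so T₁ − T₂ = (I/R²)a = (1/2)M_p a = 0.3340·a.
Adding the three: (m₁ − m₂)g = (m₁ + m₂ + 0.3340)a, so a = (4.74 − 1.60)(9.81)/(4.74 + 1.60 + 0.3340) = 4.615 m/s².
α = a/R = 4.615/0.381 = 12.11 rad/s².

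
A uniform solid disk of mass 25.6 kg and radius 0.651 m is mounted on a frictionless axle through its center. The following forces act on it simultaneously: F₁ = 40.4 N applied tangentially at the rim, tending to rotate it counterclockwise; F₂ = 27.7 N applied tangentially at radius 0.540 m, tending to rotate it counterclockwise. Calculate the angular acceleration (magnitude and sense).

I = ½MR² = (1/2)(25.6)(0.651)² = 5.425 kg·m².
Taking counterclockwise as positive: τ₁ = +(40.4)(0.651) = +26.30 N·m; τ₂ = +(27.7)(0.540) = +14.96 N·m.
Net torque τ = 41.26 N·m.
α = τ/I = 41.26/5.425 = 7.606 rad/s².

α ≈ 7.61 rad/s², counterclockwise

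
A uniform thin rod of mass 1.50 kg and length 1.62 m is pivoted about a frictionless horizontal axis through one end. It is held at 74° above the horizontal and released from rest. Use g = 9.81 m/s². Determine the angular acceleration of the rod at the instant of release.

About the pivot, I = (1/3)ML² = (1/3)(1.50)(1.62)² = 1.312 kg·m².
The weight acts at the center, a distance L/2 = 0.8100 m from the pivot; τ = Mg(L/2) cos 74° = 3.285 N·m.
α = τ/I = 3.285/1.312 = 2.504 rad/s².
(Equivalently α = (3g/(2L)) cos 74° = 2.504 rad/s².)

α ≈ 2.50 rad/s²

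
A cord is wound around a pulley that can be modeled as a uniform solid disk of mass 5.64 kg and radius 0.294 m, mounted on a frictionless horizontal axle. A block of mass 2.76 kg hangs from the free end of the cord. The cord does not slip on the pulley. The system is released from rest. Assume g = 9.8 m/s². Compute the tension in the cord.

T ≈ 13.7 N

I = ½MR² = (1/2)(5.64)(0.294)² = 0.2437 kg·m².
Block: mg − T = ma. Pulley: TR = Iα. No-slip: a = αR, so T = (I/R²)a = 2.820·a.
Then mg = (m + 2.820)a, so a = (2.76)(9.8)/(2.76 + 2.820) = 4.847 m/s².
T = 2.820·a = 13.67 N.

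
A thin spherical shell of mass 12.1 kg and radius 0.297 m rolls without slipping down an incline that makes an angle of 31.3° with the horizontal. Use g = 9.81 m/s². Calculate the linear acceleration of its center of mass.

Translation along the incline: Mg sinθ − f = Ma.
Rotation about the center: fR = Iα with I = (2/3)MR². No-slip gives a = αR, so f = (I/R²)a = (2/3)M a.
Substituting: Mg sinθ = (1 + 0.6667)Ma, so a = g sinθ/(1 + 0.6667) = (9.81) sin 31.3° / 1.667 = 3.058 m/s².

a ≈ 3.06 m/s²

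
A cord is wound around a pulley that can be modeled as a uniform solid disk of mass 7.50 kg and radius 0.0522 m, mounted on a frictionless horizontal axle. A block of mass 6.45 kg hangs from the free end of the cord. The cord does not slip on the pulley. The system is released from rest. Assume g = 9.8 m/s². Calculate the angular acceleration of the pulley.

α ≈ 119 rad/s²

I = ½MR² = (1/2)(7.50)(0.0522)² = 0.01022 kg·m².
Block: mg − T = ma. Pulley: TR = Iα. No-slip: a = αR, so T = (I/R²)a = 3.750·a.
Then mg = (m + 3.750)a, so a = (6.45)(9.8)/(6.45 + 3.750) = 6.197 m/s².
α = a/R = 6.197/0.0522 = 118.7 rad/s².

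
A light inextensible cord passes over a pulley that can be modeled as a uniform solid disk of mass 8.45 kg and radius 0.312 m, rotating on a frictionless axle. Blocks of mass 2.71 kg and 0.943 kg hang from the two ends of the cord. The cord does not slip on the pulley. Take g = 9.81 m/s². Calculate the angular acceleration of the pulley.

I = ½MR² = (1/2)(8.45)(0.312)² = 0.4113 kg·m².
Heavier block: m₁g − T₁ = m₁a. Lighter block: T₂ − m₂g = m₂a.
Pulley: (T₁ − T₂)R = Iα = I(a/R), so T₁ − T₂ = (I/R²)a = (1/2)M_p a = 4.225·a.
Adding the three: (m₁ − m₂)g = (m₁ + m₂ + 4.225)a, so a = (2.71 − 0.943)(9.81)/(2.71 + 0.943 + 4.225) = 2.200 m/s².
α = a/R = 2.200/0.312 = 7.052 rad/s².

α ≈ 7.05 rad/s²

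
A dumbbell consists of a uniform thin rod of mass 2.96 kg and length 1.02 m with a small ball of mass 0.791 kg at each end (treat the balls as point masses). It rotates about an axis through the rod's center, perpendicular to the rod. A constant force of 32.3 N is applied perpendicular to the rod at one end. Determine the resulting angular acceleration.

I_rod = (1/12)ML² = (1/12)(2.96)(1.02)² = 0.2566 kg·m².
I_balls = 2·m·(L/2)² = 2(0.791)(0.5100)² = 0.4115 kg·m².
Total I = 0.6681 kg·m².
τ = F·(L/2) = (32.3)(0.510) = 16.47 N·m.
α = τ/I = 16.47/0.6681 = 24.66 rad/s².

α ≈ 24.7 rad/s²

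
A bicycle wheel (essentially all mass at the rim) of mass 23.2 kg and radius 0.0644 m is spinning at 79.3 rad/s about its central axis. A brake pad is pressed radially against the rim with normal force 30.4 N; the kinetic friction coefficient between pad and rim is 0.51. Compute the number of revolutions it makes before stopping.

I = MR² = (23.2)(0.0644)² = 0.09622 kg·m².
Friction force f = μN = (0.51)(30.4) = 15.50 N at the rim; torque magnitude τ = fR = 0.9985 N·m, opposing ω.
|α| = τ/I = 0.9985/0.09622 = 10.38 rad/s² (deceleration).
ω² = ω₀² − 2|α|θ with ω = 0 ⇒ θ = ω₀²/(2|α|) = 303.0 rad = 48.22 rev.

≈ 48.2 revolutions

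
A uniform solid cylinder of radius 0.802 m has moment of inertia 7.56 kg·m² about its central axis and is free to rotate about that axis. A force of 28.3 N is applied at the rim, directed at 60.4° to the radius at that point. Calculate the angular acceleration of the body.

Only the tangential component produces torque: τ = F R sinθ = (28.3)(0.802) sin 60.4° = 19.73 N·m.
From τ = Iα: α = 19.73/7.560 = 2.610 rad/s².

α ≈ 2.61 rad/s²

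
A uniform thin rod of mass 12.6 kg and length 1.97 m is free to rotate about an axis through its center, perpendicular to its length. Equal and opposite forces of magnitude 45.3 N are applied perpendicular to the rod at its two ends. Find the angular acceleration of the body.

α ≈ 21.9 rad/s²

I = (1/12)ML² = (1/12)(12.6)(1.97)² = 4.075 kg·m².
The couple gives τ = F·(L/2) + F·(L/2) = F L = (45.3)(1.97) = 89.24 N·m.
Newton's second law for rotation, τ = Iα, gives α = τ/I = 89.24/4.075 = 21.90 rad/s².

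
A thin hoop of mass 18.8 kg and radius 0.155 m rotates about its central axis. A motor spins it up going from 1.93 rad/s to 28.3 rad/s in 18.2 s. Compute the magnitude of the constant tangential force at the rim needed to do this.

F ≈ 4.22 N

I = MR² = (18.8)(0.155)² = 0.4517 kg·m².
α = Δω/Δt = (28.3 − 1.93)/18.2 = 1.449 rad/s².
The required torque is τ = Iα = (0.4517)(1.449) = 0.6544 N·m.
A tangential force at the rim gives τ = FR, so F = τ/R = 0.6544/0.155 = 4.222 N.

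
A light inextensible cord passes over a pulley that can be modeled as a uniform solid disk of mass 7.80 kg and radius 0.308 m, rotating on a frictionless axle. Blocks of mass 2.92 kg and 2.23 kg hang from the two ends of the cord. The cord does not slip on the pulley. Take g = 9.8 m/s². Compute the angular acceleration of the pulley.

I = ½MR² = (1/2)(7.80)(0.308)² = 0.3700 kg·m².
Heavier block: m₁g − T₁ = m₁a. Lighter block: T₂ − m₂g = m₂a.
Pulley: (T₁ − T₂)R = Iα = I(a/R), so T₁ − T₂ = (I/R²)a = (1/2)M_p a = 3.900·a.
Adding the three: (m₁ − m₂)g = (m₁ + m₂ + 3.900)a, so a = (2.92 − 2.23)(9.8)/(2.92 + 2.23 + 3.900) = 0.7472 m/s².
α = a/R = 0.7472/0.308 = 2.426 rad/s².

α ≈ 2.43 rad/s²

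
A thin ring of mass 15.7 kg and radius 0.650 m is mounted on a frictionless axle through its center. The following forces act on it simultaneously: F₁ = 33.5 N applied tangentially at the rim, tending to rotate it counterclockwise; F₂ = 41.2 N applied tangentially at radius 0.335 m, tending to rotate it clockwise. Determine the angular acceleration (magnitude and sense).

I = MR² = (15.7)(0.650)² = 6.633 kg·m².
Taking counterclockwise as positive: τ₁ = +(33.5)(0.650) = +21.78 N·m; τ₂ = −(41.2)(0.335) = −13.80 N·m.
Net torque τ = 7.973 N·m.
α = τ/I = 7.973/6.633 = 1.202 rad/s².

α ≈ 1.20 rad/s², counterclockwise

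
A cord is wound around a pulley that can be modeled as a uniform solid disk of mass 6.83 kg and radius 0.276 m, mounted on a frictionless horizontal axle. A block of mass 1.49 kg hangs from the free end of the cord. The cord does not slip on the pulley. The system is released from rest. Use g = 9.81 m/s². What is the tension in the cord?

I = ½MR² = (1/2)(6.83)(0.276)² = 0.2601 kg·m².
Block: mg − T = ma. Pulley: TR = Iα. No-slip: a = αR, so T = (I/R²)a = 3.415·a.
Then mg = (m + 3.415)a, so a = (1.49)(9.81)/(1.49 + 3.415) = 2.980 m/s².
T = 3.415·a = 10.18 N.

T ≈ 10.2 N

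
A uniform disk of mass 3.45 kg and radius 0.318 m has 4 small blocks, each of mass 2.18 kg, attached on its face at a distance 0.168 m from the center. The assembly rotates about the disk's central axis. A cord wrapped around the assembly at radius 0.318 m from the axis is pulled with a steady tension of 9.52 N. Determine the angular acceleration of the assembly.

I_disk = ½MR² = ½(3.45)(0.318)² = 0.1744 kg·m².
I_blocks = 4·m·r² = 4(2.18)(0.168)² = 0.2461 kg·m².
Total I = 0.4206 kg·m².
τ = F r = (9.52)(0.318) = 3.027 N·m.
α = τ/I = 3.027/0.4206 = 7.199 rad/s².

α ≈ 7.20 rad/s²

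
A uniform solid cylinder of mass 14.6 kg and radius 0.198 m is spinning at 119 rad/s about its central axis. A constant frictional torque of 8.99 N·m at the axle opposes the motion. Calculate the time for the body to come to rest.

t ≈ 3.79 s

I = ½MR² = (1/2)(14.6)(0.198)² = 0.2862 kg·m².
The net torque has magnitude 8.99 N·m, opposing ω.
|α| = τ/I = 8.990/0.2862 = 31.41 rad/s² (deceleration).
0 = ω₀ − |α|t ⇒ t = ω₀/|α| = 119/31.41 = 3.788 s.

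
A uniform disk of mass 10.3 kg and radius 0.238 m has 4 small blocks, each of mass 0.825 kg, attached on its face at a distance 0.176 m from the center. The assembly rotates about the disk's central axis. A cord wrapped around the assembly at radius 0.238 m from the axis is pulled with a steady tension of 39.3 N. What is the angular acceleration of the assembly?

I_disk = ½MR² = ½(10.3)(0.238)² = 0.2917 kg·m².
I_blocks = 4·m·r² = 4(0.825)(0.176)² = 0.1022 kg·m².
Total I = 0.3939 kg·m².
τ = F r = (39.3)(0.238) = 9.353 N·m.
α = τ/I = 9.353/0.3939 = 23.74 rad/s².

α ≈ 23.7 rad/s²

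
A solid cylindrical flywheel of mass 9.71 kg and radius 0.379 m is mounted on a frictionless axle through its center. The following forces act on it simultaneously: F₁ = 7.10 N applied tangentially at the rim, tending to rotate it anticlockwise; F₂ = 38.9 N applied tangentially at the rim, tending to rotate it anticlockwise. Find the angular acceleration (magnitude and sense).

α ≈ 25.0 rad/s², anticlockwise

I = ½MR² = (1/2)(9.71)(0.379)² = 0.6974 kg·m².
Taking anticlockwise as positive: τ₁ = +(7.10)(0.379) = +2.691 N·m; τ₂ = +(38.9)(0.379) = +14.74 N·m.
Net torque τ = 17.43 N·m.
α = τ/I = 17.43/0.6974 = 25.00 rad/s².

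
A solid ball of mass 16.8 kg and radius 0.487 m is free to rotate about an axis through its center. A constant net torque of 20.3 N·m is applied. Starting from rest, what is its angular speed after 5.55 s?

ω ≈ 70.7 rad/s

I = (2/5)MR² = (2/5)(16.8)(0.487)² = 1.594 kg·m².
α = τ/I = 20.3/1.594 = 12.74 rad/s².
ω = ω₀ + αt = 0 + (12.74)(5.55) = 70.69 rad/s.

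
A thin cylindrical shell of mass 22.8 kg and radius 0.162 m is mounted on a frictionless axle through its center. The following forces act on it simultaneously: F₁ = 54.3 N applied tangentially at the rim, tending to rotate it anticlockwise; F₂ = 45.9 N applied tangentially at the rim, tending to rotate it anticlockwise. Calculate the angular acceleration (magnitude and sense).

α ≈ 27.1 rad/s², anticlockwise

I = MR² = (22.8)(0.162)² = 0.5984 kg·m².
Taking anticlockwise as positive: τ₁ = +(54.3)(0.162) = +8.797 N·m; τ₂ = +(45.9)(0.162) = +7.436 N·m.
Net torque τ = 16.23 N·m.
α = τ/I = 16.23/0.5984 = 27.13 rad/s².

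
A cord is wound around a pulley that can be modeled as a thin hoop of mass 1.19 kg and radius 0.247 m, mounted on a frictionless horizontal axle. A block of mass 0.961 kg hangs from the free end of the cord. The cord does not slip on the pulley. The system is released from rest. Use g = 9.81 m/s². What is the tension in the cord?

I = MR² = (1.19)(0.247)² = 0.07260 kg·m².
Block: mg − T = ma. Pulley: TR = Iα. No-slip: a = αR, so T = (I/R²)a = 1.190·a.
Then mg = (m + 1.190)a, so a = (0.961)(9.81)/(0.961 + 1.190) = 4.383 m/s².
T = 1.190·a = 5.216 N.

T ≈ 5.22 N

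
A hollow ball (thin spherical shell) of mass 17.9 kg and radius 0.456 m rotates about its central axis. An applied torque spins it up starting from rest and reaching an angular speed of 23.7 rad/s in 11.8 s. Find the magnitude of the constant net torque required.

τ ≈ 4.98 N·m

I = (2/3)MR² = (2/3)(17.9)(0.456)² = 2.481 kg·m².
α = Δω/Δt = (23.7 − 0)/11.8 = 2.008 rad/s².
τ = Iα = (2.481)(2.008) = 4.984 N·m.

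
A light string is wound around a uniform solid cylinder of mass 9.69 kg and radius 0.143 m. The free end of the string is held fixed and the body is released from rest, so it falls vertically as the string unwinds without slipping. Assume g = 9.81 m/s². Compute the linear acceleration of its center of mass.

a ≈ 6.54 m/s²

Translation: Mg − T = Ma. Rotation about the center: TR = Iα with I = ½MR².
With a = αR: T = (I/R²)a = (1/2)M a, so Mg = (1 + 0.5000)Ma.
a = g/(1 + 0.5000) = 9.81/1.500 = 6.540 m/s².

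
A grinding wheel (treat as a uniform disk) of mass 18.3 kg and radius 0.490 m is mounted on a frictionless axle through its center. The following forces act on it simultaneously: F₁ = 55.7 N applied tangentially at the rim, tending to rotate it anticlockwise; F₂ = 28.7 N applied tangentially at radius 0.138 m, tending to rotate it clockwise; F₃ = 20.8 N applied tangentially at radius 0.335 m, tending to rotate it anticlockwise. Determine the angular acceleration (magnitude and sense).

I = ½MR² = (1/2)(18.3)(0.490)² = 2.197 kg·m².
Taking anticlockwise as positive: τ₁ = +(55.7)(0.490) = +27.29 N·m; τ₂ = −(28.7)(0.138) = −3.961 N·m; τ₃ = +(20.8)(0.335) = +6.968 N·m.
Net torque τ = 30.30 N·m.
α = τ/I = 30.30/2.197 = 13.79 rad/s².

α ≈ 13.8 rad/s², anticlockwise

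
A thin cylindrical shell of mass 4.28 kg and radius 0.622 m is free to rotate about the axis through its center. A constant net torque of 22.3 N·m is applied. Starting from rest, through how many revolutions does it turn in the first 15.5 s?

I = MR² = (4.28)(0.622)² = 1.656 kg·m².
α = τ/I = 22.3/1.656 = 13.47 rad/s².
θ = ½αt² = ½(13.47)(15.5)² = 1618 rad.
Revolutions = θ/(2π) = 257.5.

≈ 257 revolutions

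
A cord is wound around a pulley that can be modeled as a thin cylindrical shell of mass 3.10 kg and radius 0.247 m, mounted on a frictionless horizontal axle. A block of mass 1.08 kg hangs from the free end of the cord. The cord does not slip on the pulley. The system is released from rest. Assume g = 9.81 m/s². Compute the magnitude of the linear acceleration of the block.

a ≈ 2.53 m/s²

I = MR² = (3.10)(0.247)² = 0.1891 kg·m².
Block: mg − T = ma. Pulley: TR = Iα. No-slip: a = αR, so T = (I/R²)a = 3.100·a.
Then mg = (m + 3.100)a, so a = (1.08)(9.81)/(1.08 + 3.100) = 2.535 m/s².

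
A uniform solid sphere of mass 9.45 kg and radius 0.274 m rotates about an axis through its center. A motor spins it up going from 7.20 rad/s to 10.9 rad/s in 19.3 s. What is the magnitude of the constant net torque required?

τ ≈ 0.0544 N·m

I = (2/5)MR² = (2/5)(9.45)(0.274)² = 0.2838 kg·m².
α = Δω/Δt = (10.9 − 7.20)/19.3 = 0.1917 rad/s².
τ = Iα = (0.2838)(0.1917) = 0.05440 N·m.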